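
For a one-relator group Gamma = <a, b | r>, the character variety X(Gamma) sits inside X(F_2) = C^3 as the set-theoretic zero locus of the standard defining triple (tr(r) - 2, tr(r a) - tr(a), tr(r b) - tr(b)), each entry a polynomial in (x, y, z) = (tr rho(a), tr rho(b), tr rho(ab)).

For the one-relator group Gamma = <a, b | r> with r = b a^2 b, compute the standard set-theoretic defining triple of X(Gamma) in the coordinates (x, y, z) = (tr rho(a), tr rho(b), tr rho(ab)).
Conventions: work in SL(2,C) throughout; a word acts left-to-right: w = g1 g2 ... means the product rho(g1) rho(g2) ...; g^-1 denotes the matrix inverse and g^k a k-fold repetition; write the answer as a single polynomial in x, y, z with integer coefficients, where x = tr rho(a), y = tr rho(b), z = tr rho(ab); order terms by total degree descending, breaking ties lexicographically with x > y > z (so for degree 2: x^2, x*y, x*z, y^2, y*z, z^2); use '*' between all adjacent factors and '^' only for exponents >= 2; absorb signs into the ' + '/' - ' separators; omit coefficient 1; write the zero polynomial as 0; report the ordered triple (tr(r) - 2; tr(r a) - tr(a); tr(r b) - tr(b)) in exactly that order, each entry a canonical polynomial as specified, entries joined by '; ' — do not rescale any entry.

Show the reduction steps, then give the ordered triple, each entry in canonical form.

tr(a^2 b) = tr(a)*tr(b a) - tr(b) = x*z - y
tr(a^2) = tr(a)*tr(a) - tr(1) = x^2 - 2
tr(b a^2 b) = tr(b)*tr(a^2 b) - tr(a^2) = x*y*z - x^2 - y^2 + 2
tr(b a b a) = tr(a b)*tr(a b) - tr(1)  (split on a) = z^2 - 2
next, tr(b a b) = tr(b)*tr(a b) - tr(a)  (reduce the b square) = y*z - x
tr(b a^2 b a) = tr(a)*tr(b a b a) - tr(b a b)  (reduce the a square) = x*z^2 - y*z - x
next, tr(b^3 a) = tr(b)*tr(a b^2) - tr(a b)   [square of b] = y^2*z - x*y - z
and tr(b^2) = tr(b)*tr(b) - tr(1)   [square of b] = y^2 - 2
and tr(b^3) = tr(b)*tr(b^2) - tr(b)   [square of b] = y^3 - 3*y
tr(b a^2 b^2) = tr(a)*tr(b^3 a) - tr(b^3)   [square of a] = x*y^2*z - x^2*y - y^3 - x*z + 3*y
assemble the triple (tr(r) - 2; tr(r a) - x; tr(r b) - y)

x*y*z - x^2 - y^2; x*z^2 - y*z - 2*x; x*y^2*z - x^2*y - y^3 - x*z + 2*y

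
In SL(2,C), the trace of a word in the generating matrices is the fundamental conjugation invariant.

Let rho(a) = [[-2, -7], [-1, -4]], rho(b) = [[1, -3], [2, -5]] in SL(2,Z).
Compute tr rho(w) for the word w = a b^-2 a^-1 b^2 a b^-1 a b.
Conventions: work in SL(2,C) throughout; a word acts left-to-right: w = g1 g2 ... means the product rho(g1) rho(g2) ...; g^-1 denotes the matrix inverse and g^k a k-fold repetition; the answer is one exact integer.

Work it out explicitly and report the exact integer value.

rho(a) = [[-2, -7], [-1, -4]]
... * rho(b^-1) = [[-5, 3], [-2, 1]]  ->  [[24, -13], [13, -7]]
... * rho(b^-1) = [[-5, 3], [-2, 1]]  ->  [[-94, 59], [-51, 32]]
... * rho(a^-1) = [[-4, 7], [1, -2]]  ->  [[435, -776], [236, -421]]
... * rho(b) = [[1, -3], [2, -5]]  ->  [[-1117, 2575], [-606, 1397]]
... * rho(b) = [[1, -3], [2, -5]]  ->  [[4033, -9524], [2188, -5167]]
... * rho(a) = [[-2, -7], [-1, -4]]  ->  [[1458, 9865], [791, 5352]]
... * rho(b^-1) = [[-5, 3], [-2, 1]]  ->  [[-27020, 14239], [-14659, 7725]]
... * rho(a) = [[-2, -7], [-1, -4]]  ->  [[39801, 132184], [21593, 71713]]
... * rho(b) = [[1, -3], [2, -5]]  ->  [[304169, -780323], [165019, -423344]]
tr = 304169 + -423344 = -119175

-119175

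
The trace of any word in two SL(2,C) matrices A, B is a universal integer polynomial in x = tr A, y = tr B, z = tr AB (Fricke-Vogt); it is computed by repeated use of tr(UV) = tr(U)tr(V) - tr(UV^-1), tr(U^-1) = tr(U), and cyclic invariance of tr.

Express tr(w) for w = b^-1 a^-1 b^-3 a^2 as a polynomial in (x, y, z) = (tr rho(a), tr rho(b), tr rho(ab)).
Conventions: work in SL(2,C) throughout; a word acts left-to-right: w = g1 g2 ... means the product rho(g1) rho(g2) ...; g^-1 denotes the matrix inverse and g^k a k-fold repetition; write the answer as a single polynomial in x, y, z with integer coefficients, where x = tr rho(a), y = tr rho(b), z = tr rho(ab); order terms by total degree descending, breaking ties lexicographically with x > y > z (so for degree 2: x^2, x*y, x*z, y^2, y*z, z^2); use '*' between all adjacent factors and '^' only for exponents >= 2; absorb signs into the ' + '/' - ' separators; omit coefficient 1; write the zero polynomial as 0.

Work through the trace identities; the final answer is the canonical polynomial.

x^2*y^3*z - x^3*y^2 - x*y^2*z^2 - x^2*y*z - y^3*z + x^3 + 2*x*y^2 + x*z^2 + 2*y*z - 3*x

tr(a b^-1) = tr(a) tr(b) - tr(a b)  (eliminate b^-1) = x*y - z
so tr(a^2) = tr(a) tr(a) - tr(1)  (reduce the a square) = x^2 - 2
so tr(a b a) = tr(a) tr(b a) - tr(b)  (reduce the a square) = x*z - y
so tr(a b a^2) = tr(a) tr(a b a) - tr(a b)  (reduce the a square) = x^2*z - x*y - z
tr(b a b a) = tr(a b) tr(a b) - tr(1)  (split on a) = z^2 - 2
reduce: tr(b a b) = tr(b) tr(a b) - tr(a)  (reduce the b square) = y*z - x
reduce: tr(a b a^2 b) = tr(a) tr(b a b a) - tr(b a b)  (reduce the a square) = x*z^2 - y*z - x
reduce: tr(b a^2 b^-1 a) = tr(a b a^2) tr(b) - tr(a b a^2 b)  (eliminate b^-1) = x^2*y*z - x*y^2 - x*z^2 + x
reduce: tr(a^2 b^-1 a^-1 b) = tr(b a^2 b^-1) tr(a) - tr(b a^2 b^-1 a)  (eliminate a^-1) = -x^2*y*z + x^3 + x*y^2 + x*z^2 - 3*x
tr(b^-1 a^2 b^-1 a^-1) = tr(a^2 b^-1 a^-1) tr(b) - tr(a^2 b^-1 a^-1 b)  (eliminate b^-1) = x^2*y*z - x^3 - x*z^2 - y*z + 3*x
reduce: tr(b^-1 a^2 b^-1 a^-1 b^-1) = tr(b^-1 a^2 b^-1 a^-1) tr(b) - tr(b^-1 a^2 b^-1 a^-1 b)  (eliminate b^-1) = x^2*y^2*z - x^3*y - x*y*z^2 - y^2*z + 2*x*y + z
reduce: tr(b^-1 a^-1 b^-3 a^2) = tr(b^-1 a^2 b^-1 a^-1 b^-1) tr(b) - tr(b^-1 a^2 b^-1 a^-1)  (eliminate b^-1) = x^2*y^3*z - x^3*y^2 - x*y^2*z^2 - x^2*y*z - y^3*z + x^3 + 2*x*y^2 + x*z^2 + 2*y*z - 3*x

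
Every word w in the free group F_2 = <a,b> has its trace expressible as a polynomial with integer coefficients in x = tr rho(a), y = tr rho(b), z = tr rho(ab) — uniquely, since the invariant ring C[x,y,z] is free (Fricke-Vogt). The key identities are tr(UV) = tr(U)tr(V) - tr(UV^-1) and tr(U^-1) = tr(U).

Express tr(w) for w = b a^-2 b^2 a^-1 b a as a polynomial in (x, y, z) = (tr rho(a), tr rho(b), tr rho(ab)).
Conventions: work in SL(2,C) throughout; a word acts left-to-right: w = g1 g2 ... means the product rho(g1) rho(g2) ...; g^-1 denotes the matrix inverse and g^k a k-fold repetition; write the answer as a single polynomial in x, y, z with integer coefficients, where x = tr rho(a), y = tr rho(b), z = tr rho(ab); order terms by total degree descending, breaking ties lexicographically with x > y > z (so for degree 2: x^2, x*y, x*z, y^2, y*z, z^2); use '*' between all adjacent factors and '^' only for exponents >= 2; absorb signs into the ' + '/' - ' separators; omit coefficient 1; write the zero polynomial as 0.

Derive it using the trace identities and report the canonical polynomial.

x^3*y^3*z - x^4*y^2 - 2*x^2*y^2*z^2 - x*y^3*z + x*y*z^3 + x^4 + 3*x^2*y^2 + x^2*z^2 + y^2*z^2 - x*y*z - 4*x^2 - y^2 - z^2 + 2

trace(b a b) = trace(b) * trace(a b) - trace(a)  (reduce the b square) = y*z - x
trace(a b^3) = trace(b) * trace(b a b) - trace(b a)  (reduce the b square) = y^2*z - x*y - z
so trace(b^3 a b) = trace(b) * trace(a b^3) - trace(a b^2)  (reduce the b square) = y^3*z - x*y^2 - 2*y*z + x
trace(a b a b) = trace(b a) * trace(b a) - trace(1)  (split on b) = z^2 - 2
trace(a b a) = trace(a) * trace(b a) - trace(b)  (reduce the a square) = x*z - y
trace(b a b a b) = trace(b) * trace(a b a b) - trace(a b a)  (reduce the b square) = y*z^2 - x*z - y
trace(b^3 a b a) = trace(b) * trace(b a b a b) - trace(b a b a)  (reduce the b square) = y^2*z^2 - x*y*z - y^2 - z^2 + 2
so trace(b a b a^-1 b^2) = trace(b^3 a b) * trace(a) - trace(b^3 a b a)  (eliminate a^-1) = x*y^3*z - x^2*y^2 - y^2*z^2 - x*y*z + x^2 + y^2 + z^2 - 2
trace(a b a b a b) = trace(a b) * trace(a b a b) - trace(a^-1 b^-1)  (split on a) = z^3 - 3*z
so trace(a b a b a) = trace(a) * trace(b a b a) - trace(b a b)  (reduce the a square) = x*z^2 - y*z - x
trace(b^2 a b a b a) = trace(b) * trace(a b a b a b) - trace(a b a b a)  (reduce the b square) = y*z^3 - x*z^2 - 2*y*z + x
trace(b a b a^-1 b^2 a) = trace(b^2 a b a b) * trace(a) - trace(b^2 a b a b a)  (eliminate a^-1) = x*y^2*z^2 - x^2*y*z - y*z^3 - x*y^2 + 2*y*z + x
trace(b^2 a^-1 b a b a^-1) = trace(b a b a^-1 b^2) * trace(a) - trace(b a b a^-1 b^2 a)  (eliminate a^-1) = x^2*y^3*z - x^3*y^2 - 2*x*y^2*z^2 + y*z^3 + x^3 + 2*x*y^2 + x*z^2 - 2*y*z - 3*x
reduce: trace(b^2 a^-1 b a b) = trace(b a b^3) * trace(a) - trace(b a b^3 a)  (eliminate a^-1) = x*y^3*z - x^2*y^2 - y^2*z^2 - x*y*z + x^2 + y^2 + z^2 - 2
trace(b a^-2 b^2 a^-1 b a) = trace(b^2 a^-1 b a b a^-1) * trace(a) - trace(b^2 a^-1 b a b)  (eliminate a^-1) = x^3*y^3*z - x^4*y^2 - 2*x^2*y^2*z^2 - x*y^3*z + x*y*z^3 + x^4 + 3*x^2*y^2 + x^2*z^2 + y^2*z^2 - x*y*z - 4*x^2 - y^2 - z^2 + 2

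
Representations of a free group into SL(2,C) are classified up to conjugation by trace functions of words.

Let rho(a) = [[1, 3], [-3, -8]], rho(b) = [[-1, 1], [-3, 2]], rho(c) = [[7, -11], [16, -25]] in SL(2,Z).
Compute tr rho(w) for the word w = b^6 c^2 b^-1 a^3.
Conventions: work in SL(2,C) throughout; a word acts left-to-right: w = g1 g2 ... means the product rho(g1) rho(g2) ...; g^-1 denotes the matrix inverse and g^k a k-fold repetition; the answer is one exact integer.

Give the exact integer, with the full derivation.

200645

rho(b) = [[-1, 1], [-3, 2]]
... * rho(b) = [[-1, 1], [-3, 2]]  ->  [[-2, 1], [-3, 1]]
... * rho(b) = [[-1, 1], [-3, 2]]  ->  [[-1, 0], [0, -1]]
... * rho(b) = [[-1, 1], [-3, 2]]  ->  [[1, -1], [3, -2]]
... * rho(b) = [[-1, 1], [-3, 2]]  ->  [[2, -1], [3, -1]]
... * rho(b) = [[-1, 1], [-3, 2]]  ->  [[1, 0], [0, 1]]
... * rho(c) = [[7, -11], [16, -25]]  ->  [[7, -11], [16, -25]]
... * rho(c) = [[7, -11], [16, -25]]  ->  [[-127, 198], [-288, 449]]
... * rho(b^-1) = [[2, -1], [3, -1]]  ->  [[340, -71], [771, -161]]
... * rho(a) = [[1, 3], [-3, -8]]  ->  [[553, 1588], [1254, 3601]]
... * rho(a) = [[1, 3], [-3, -8]]  ->  [[-4211, -11045], [-9549, -25046]]
... * rho(a) = [[1, 3], [-3, -8]]  ->  [[28924, 75727], [65589, 171721]]
tr = 28924 + 171721 = 200645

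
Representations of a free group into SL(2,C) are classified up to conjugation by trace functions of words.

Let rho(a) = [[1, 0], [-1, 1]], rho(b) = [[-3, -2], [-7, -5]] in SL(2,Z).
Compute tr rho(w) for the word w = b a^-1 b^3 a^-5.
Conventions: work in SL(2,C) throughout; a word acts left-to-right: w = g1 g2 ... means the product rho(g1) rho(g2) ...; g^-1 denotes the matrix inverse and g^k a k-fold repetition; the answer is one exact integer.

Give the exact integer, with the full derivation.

rho(b) = [[-3, -2], [-7, -5]]
... * rho(a^-1) = [[1, 0], [1, 1]]  ->  [[-5, -2], [-12, -5]]
... * rho(b) = [[-3, -2], [-7, -5]]  ->  [[29, 20], [71, 49]]
... * rho(b) = [[-3, -2], [-7, -5]]  ->  [[-227, -158], [-556, -387]]
... * rho(b) = [[-3, -2], [-7, -5]]  ->  [[1787, 1244], [4377, 3047]]
... * rho(a^-1) = [[1, 0], [1, 1]]  ->  [[3031, 1244], [7424, 3047]]
... * rho(a^-1) = [[1, 0], [1, 1]]  ->  [[4275, 1244], [10471, 3047]]
... * rho(a^-1) = [[1, 0], [1, 1]]  ->  [[5519, 1244], [13518, 3047]]
... * rho(a^-1) = [[1, 0], [1, 1]]  ->  [[6763, 1244], [16565, 3047]]
... * rho(a^-1) = [[1, 0], [1, 1]]  ->  [[8007, 1244], [19612, 3047]]
tr = 8007 + 3047 = 11054

11054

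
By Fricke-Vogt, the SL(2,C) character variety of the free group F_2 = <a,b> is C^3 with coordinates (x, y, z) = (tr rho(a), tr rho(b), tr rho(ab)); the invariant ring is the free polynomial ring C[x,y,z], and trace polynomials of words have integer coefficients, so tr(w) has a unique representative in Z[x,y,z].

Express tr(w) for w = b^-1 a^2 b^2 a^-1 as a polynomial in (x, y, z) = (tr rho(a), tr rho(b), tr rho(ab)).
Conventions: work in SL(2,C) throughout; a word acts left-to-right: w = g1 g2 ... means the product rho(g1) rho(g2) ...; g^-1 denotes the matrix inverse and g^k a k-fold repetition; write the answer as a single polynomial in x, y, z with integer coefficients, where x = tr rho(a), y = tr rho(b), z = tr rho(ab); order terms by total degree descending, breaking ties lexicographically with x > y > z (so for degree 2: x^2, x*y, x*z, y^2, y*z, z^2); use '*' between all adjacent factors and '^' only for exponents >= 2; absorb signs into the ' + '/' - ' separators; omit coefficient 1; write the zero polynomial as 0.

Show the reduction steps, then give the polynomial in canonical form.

tr(a b^2) = tr(b) tr(a b) - tr(a) = y*z - x
tr(b^3 a) = tr(b) tr(a b^2) - tr(a b) = y^2*z - x*y - z
tr(b^2) = tr(b) tr(b) - tr(1) = y^2 - 2
tr(b^3) = tr(b) tr(b^2) - tr(b) = y^3 - 3*y
tr(b a^2 b^2) = tr(a) tr(b^3 a) - tr(b^3) = x*y^2*z - x^2*y - y^3 - x*z + 3*y
tr(a b a b) = tr(b a) tr(b a) - tr(1)   [split at repeated b] = z^2 - 2
tr(a b a) = tr(a) tr(b a) - tr(b) = x*z - y
tr(b^2 a b a) = tr(b) tr(a b a b) - tr(a b a) = y*z^2 - x*z - y
tr(b a^2 b^2 a) = tr(a) tr(b^2 a b a) - tr(b^2 a b) = x*y*z^2 - x^2*z - y^2*z + z
tr(a^2 b^2 a^-1 b) = tr(b a^2 b^2) tr(a) - tr(b a^2 b^2 a) = x^2*y^2*z - x^3*y - x*y^3 - x*y*z^2 + y^2*z + 3*x*y - z
tr(b^-1 a^2 b^2 a^-1) = tr(a^2 b^2 a^-1) tr(b) - tr(a^2 b^2 a^-1 b) = -x^2*y^2*z + x^3*y + x*y^3 + x*y*z^2 - 4*x*y + z

-x^2*y^2*z + x^3*y + x*y^3 + x*y*z^2 - 4*x*y + z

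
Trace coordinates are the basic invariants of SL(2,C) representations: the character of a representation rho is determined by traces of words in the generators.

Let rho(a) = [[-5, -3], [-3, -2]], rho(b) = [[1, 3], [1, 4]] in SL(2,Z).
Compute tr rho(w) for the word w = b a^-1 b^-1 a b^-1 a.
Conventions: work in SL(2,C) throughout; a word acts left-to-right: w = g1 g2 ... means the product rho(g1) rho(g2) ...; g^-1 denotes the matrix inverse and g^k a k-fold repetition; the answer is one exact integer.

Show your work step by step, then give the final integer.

rho(b) = [[1, 3], [1, 4]]
... * rho(a^-1) = [[-2, 3], [3, -5]]  ->  [[7, -12], [10, -17]]
... * rho(b^-1) = [[4, -3], [-1, 1]]  ->  [[40, -33], [57, -47]]
... * rho(a) = [[-5, -3], [-3, -2]]  ->  [[-101, -54], [-144, -77]]
... * rho(b^-1) = [[4, -3], [-1, 1]]  ->  [[-350, 249], [-499, 355]]
... * rho(a) = [[-5, -3], [-3, -2]]  ->  [[1003, 552], [1430, 787]]
tr = 1003 + 787 = 1790

1790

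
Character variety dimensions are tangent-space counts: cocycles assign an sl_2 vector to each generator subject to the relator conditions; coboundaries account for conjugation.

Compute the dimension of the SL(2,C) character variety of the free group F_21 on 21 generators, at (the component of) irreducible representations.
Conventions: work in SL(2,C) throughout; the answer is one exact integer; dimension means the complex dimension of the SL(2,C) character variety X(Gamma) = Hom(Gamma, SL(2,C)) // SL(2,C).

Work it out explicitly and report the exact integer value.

Gamma = F_21 has 21 generators and no relators.
So Z^1 = (sl_2)^21 in full: dim Z^1 = 63.
Irreducibility makes the coboundary map sl_2 -> Z^1 injective (trivial centralizer), so dim B^1 = 3.
Therefore dim X = 63 - 3 = 60.

60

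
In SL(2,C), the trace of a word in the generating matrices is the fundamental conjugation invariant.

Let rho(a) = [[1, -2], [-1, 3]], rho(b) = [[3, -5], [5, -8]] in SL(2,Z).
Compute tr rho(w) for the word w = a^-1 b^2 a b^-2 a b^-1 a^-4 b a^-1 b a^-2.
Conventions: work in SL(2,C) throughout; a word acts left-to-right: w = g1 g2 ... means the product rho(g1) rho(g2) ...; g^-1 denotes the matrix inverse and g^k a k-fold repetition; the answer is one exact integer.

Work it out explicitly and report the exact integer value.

rho(a^-1) = [[3, 2], [1, 1]]
... * rho(b) = [[3, -5], [5, -8]]  ->  [[19, -31], [8, -13]]
... * rho(b) = [[3, -5], [5, -8]]  ->  [[-98, 153], [-41, 64]]
... * rho(a) = [[1, -2], [-1, 3]]  ->  [[-251, 655], [-105, 274]]
... * rho(b^-1) = [[-8, 5], [-5, 3]]  ->  [[-1267, 710], [-530, 297]]
... * rho(b^-1) = [[-8, 5], [-5, 3]]  ->  [[6586, -4205], [2755, -1759]]
... * rho(a) = [[1, -2], [-1, 3]]  ->  [[10791, -25787], [4514, -10787]]
... * rho(b^-1) = [[-8, 5], [-5, 3]]  ->  [[42607, -23406], [17823, -9791]]
... * rho(a^-1) = [[3, 2], [1, 1]]  ->  [[104415, 61808], [43678, 25855]]
... * rho(a^-1) = [[3, 2], [1, 1]]  ->  [[375053, 270638], [156889, 113211]]
... * rho(a^-1) = [[3, 2], [1, 1]]  ->  [[1395797, 1020744], [583878, 426989]]
... * rho(a^-1) = [[3, 2], [1, 1]]  ->  [[5208135, 3812338], [2178623, 1594745]]
... * rho(b) = [[3, -5], [5, -8]]  ->  [[34686095, -56539379], [14509594, -23651075]]
... * rho(a^-1) = [[3, 2], [1, 1]]  ->  [[47518906, 12832811], [19877707, 5368113]]
... * rho(b) = [[3, -5], [5, -8]]  ->  [[206720773, -340257018], [86473686, -142333439]]
... * rho(a^-1) = [[3, 2], [1, 1]]  ->  [[279905301, 73184528], [117087619, 30613933]]
... * rho(a^-1) = [[3, 2], [1, 1]]  ->  [[912900431, 632995130], [381876790, 264789171]]
tr = 912900431 + 264789171 = 1177689602

1177689602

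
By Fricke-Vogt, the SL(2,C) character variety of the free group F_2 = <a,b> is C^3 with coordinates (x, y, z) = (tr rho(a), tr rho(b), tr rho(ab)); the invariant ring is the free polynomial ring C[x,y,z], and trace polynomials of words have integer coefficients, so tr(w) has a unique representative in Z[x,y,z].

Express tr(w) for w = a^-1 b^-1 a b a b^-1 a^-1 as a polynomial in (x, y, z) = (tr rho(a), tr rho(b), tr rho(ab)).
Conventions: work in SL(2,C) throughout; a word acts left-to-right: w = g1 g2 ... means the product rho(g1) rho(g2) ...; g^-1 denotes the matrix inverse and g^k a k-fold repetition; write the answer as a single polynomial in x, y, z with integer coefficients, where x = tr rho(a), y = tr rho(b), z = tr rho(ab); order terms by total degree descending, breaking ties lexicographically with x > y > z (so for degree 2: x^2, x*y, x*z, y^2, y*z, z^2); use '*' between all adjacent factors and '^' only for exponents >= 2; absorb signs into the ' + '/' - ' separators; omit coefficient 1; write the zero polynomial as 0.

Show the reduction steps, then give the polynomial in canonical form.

tr(a b a) = tr(a) tr(b a) - tr(b) = x*z - y
next, tr(a b a b) = tr(b a) tr(b a) - tr(1) = z^2 - 2
next, tr(a b a b^-1) = tr(a b a) tr(b) - tr(a b a b) = x*y*z - y^2 - z^2 + 2
and tr(b^-1 a b a b^-1) = tr(a b a b^-1) tr(b) - tr(a b a) = x*y^2*z - y^3 - y*z^2 - x*z + 3*y
tr(a^2 b a) = tr(a) tr(b a^2) - tr(b a) = x^2*z - x*y - z
next, tr(b a b) = tr(b) tr(a b) - tr(a) = y*z - x
next, tr(a^2 b a b) = tr(a) tr(b a b a) - tr(b a b) = x*z^2 - y*z - x
tr(a b a b^-1 a) = tr(a^2 b a) tr(b) - tr(a^2 b a b) = x^2*y*z - x*y^2 - x*z^2 + x
next, tr(a b a b a b) = tr(b a) tr(b a b a) - tr(b^-1 a^-1) = z^3 - 3*z
tr(a b a b^-1 a b) = tr(a b a b a) tr(b) - tr(a b a b a b) = x*y*z^2 - y^2*z - z^3 - x*y + 3*z
next, tr(b^-1 a b a b^-1 a) = tr(a b a b^-1 a) tr(b) - tr(a b a b^-1 a b) = x^2*y^2*z - x*y^3 - 2*x*y*z^2 + y^2*z + z^3 + 2*x*y - 3*z
next, tr(b^-1 a b a b^-1 a^-1) = tr(b^-1 a b a b^-1) tr(a) - tr(b^-1 a b a b^-1 a) = x*y*z^2 - x^2*z - y^2*z - z^3 + x*y + 3*z
next, tr(a^-1 b^-1 a b a b^-1 a^-1) = tr(b^-1 a b a b^-1 a^-1) tr(a) - tr(b^-1 a b a b^-1) = x^2*y*z^2 - x^3*z - 2*x*y^2*z - x*z^3 + x^2*y + y^3 + y*z^2 + 4*x*z - 3*y

x^2*y*z^2 - x^3*z - 2*x*y^2*z - x*z^3 + x^2*y + y^3 + y*z^2 + 4*x*z - 3*y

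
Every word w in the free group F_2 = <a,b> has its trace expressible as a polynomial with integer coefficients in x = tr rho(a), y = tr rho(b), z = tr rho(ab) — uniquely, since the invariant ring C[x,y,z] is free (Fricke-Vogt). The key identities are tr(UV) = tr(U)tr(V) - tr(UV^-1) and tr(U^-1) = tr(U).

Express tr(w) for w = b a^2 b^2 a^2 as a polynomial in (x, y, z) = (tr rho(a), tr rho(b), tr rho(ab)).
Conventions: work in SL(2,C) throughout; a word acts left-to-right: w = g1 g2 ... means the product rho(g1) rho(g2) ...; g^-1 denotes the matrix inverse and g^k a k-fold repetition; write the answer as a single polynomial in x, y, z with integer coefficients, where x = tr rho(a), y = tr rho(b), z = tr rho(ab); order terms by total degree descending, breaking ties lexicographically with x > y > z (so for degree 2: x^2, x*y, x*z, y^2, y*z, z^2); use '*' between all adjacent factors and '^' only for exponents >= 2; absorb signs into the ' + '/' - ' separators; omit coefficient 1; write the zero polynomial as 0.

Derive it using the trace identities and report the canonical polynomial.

tr(b a b a) = tr(a b) tr(a b) - tr(1) = z^2 - 2
tr(b a b) = tr(b) tr(a b) - tr(a) = y*z - x
tr(a b a^2 b) = tr(a) tr(b a b a) - tr(b a b) = x*z^2 - y*z - x
tr(a b a) = tr(a) tr(b a) - tr(b) = x*z - y
tr(a b a^2) = tr(a) tr(a b a) - tr(a b) = x^2*z - x*y - z
tr(b a^2 b^2 a) = tr(b) tr(a b a^2 b) - tr(a b a^2) = x*y*z^2 - x^2*z - y^2*z + z
next, tr(b^3 a) = tr(b) tr(a b^2) - tr(a b) = y^2*z - x*y - z
tr(b^2) = tr(b) tr(b) - tr(1) = y^2 - 2
next, tr(b^3) = tr(b) tr(b^2) - tr(b) = y^3 - 3*y
tr(b a^2 b^2) = tr(a) tr(b^3 a) - tr(b^3) = x*y^2*z - x^2*y - y^3 - x*z + 3*y
next, tr(b a^2 b^2 a^2) = tr(a) tr(b a^2 b^2 a) - tr(b a^2 b^2) = x^2*y*z^2 - x^3*z - 2*x*y^2*z + x^2*y + y^3 + 2*x*z - 3*y

x^2*y*z^2 - x^3*z - 2*x*y^2*z + x^2*y + y^3 + 2*x*z - 3*y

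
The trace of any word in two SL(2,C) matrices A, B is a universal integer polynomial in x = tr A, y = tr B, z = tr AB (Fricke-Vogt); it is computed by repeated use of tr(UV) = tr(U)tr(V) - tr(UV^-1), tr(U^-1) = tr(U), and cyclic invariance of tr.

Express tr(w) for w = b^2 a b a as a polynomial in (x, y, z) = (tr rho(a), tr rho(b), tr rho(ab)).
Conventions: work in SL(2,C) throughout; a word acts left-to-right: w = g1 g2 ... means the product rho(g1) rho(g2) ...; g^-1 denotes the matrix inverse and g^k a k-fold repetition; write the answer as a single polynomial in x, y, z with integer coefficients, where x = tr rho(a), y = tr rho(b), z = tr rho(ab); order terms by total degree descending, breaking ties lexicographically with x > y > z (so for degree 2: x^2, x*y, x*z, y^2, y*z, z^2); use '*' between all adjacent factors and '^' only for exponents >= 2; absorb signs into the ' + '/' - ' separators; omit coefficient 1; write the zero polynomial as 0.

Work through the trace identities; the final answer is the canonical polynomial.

next, trace(a b a b) = trace(b a) trace(b a) - trace(1)   [split at a repeated b] = z^2 - 2
trace(a b a) = trace(a) trace(b a) - trace(b)   [square of a] = x*z - y
trace(b^2 a b a) = trace(b) trace(a b a b) - trace(a b a)   [square of b] = y*z^2 - x*z - y

y*z^2 - x*z - y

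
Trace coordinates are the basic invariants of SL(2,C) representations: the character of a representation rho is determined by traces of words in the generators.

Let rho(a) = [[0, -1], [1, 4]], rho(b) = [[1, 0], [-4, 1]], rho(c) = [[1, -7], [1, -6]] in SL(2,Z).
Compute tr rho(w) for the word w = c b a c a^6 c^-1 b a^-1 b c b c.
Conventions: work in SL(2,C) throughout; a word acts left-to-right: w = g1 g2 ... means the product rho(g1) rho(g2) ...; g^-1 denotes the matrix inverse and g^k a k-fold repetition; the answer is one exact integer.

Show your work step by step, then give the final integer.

rho(c) = [[1, -7], [1, -6]]
... * rho(b) = [[1, 0], [-4, 1]]  ->  [[29, -7], [25, -6]]
... * rho(a) = [[0, -1], [1, 4]]  ->  [[-7, -57], [-6, -49]]
... * rho(c) = [[1, -7], [1, -6]]  ->  [[-64, 391], [-55, 336]]
... * rho(a) = [[0, -1], [1, 4]]  ->  [[391, 1628], [336, 1399]]
... * rho(a) = [[0, -1], [1, 4]]  ->  [[1628, 6121], [1399, 5260]]
... * rho(a) = [[0, -1], [1, 4]]  ->  [[6121, 22856], [5260, 19641]]
... * rho(a) = [[0, -1], [1, 4]]  ->  [[22856, 85303], [19641, 73304]]
... * rho(a) = [[0, -1], [1, 4]]  ->  [[85303, 318356], [73304, 273575]]
... * rho(a) = [[0, -1], [1, 4]]  ->  [[318356, 1188121], [273575, 1020996]]
... * rho(c^-1) = [[-6, 7], [-1, 1]]  ->  [[-3098257, 3416613], [-2662446, 2936021]]
... * rho(b) = [[1, 0], [-4, 1]]  ->  [[-16764709, 3416613], [-14406530, 2936021]]
... * rho(a^-1) = [[4, 1], [-1, 0]]  ->  [[-70475449, -16764709], [-60562141, -14406530]]
... * rho(b) = [[1, 0], [-4, 1]]  ->  [[-3416613, -16764709], [-2936021, -14406530]]
... * rho(c) = [[1, -7], [1, -6]]  ->  [[-20181322, 124504545], [-17342551, 106991327]]
... * rho(b) = [[1, 0], [-4, 1]]  ->  [[-518199502, 124504545], [-445307859, 106991327]]
... * rho(c) = [[1, -7], [1, -6]]  ->  [[-393694957, 2880369244], [-338316532, 2475207051]]
tr = -393694957 + 2475207051 = 2081512094

2081512094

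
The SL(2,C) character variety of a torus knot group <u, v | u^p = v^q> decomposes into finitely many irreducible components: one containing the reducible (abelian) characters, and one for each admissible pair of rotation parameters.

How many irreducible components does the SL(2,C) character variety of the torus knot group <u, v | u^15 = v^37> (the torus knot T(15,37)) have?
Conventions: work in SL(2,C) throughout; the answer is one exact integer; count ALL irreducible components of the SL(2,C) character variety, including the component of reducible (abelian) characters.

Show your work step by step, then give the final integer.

253

For T(15,37): irreducibility forces the central element u^15 = v^37 to one of +I, -I.
So on each irreducible component the traces are pinned: tr(u) = 2*cos(pi*alpha/15) with 1 <= alpha <= 14, tr(v) = 2*cos(pi*beta/37) with 1 <= beta <= 36.
Consistency of u^15 = (-1)^alpha I with v^37 = (-1)^beta I forces alpha = beta (mod 2).
Counting: 7 odd alphas x 18 odd betas + 7 even alphas x 18 even betas = 126 + 126 = 252.
That is 252 components of irreducible characters, and with the reducible (abelian) component the total is 253.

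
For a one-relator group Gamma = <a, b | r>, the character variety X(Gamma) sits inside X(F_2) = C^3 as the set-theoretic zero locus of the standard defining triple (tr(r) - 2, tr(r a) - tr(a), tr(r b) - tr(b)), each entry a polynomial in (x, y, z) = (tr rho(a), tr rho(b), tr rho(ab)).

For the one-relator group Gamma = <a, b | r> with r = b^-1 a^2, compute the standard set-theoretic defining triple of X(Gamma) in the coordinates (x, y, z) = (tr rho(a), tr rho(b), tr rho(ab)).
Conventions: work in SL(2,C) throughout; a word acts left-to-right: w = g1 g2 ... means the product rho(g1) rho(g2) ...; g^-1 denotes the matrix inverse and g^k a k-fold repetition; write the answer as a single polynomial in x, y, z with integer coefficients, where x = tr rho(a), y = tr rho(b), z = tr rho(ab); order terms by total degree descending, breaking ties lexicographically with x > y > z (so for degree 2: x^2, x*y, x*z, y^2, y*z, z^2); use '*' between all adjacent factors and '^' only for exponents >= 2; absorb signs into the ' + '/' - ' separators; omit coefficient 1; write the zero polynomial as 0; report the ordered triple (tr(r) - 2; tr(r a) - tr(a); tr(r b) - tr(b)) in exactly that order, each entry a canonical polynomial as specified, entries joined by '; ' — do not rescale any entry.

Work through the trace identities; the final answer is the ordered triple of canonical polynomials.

x^2*y - x*z - y - 2; x^3*y - x^2*z - 2*x*y - x + z; x^2 - y - 2

trace(a^2) = trace(a)*trace(a) - trace(1) = x^2 - 2
trace(a^2 b) = trace(a)*trace(b a) - trace(b) = x*z - y
apply: trace(b^-1 a^2) = trace(a^2)*trace(b) - trace(a^2 b) = x^2*y - x*z - y
apply: trace(a^3) = trace(a)*trace(a^2) - trace(a) = x^3 - 3*x
trace(a^3 b) = trace(a)*trace(a b a) - trace(a b) = x^2*z - x*y - z
trace(b^-1 a^3) = trace(a^3)*trace(b) - trace(a^3 b) = x^3*y - x^2*z - 2*x*y + z
assemble the triple (trace(r) - 2; trace(r a) - x; trace(r b) - y)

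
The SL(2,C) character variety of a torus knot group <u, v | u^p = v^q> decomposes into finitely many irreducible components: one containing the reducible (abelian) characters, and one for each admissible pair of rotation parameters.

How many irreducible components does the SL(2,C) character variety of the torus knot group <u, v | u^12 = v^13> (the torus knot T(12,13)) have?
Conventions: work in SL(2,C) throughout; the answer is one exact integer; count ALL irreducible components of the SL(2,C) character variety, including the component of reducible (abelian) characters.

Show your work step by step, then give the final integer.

67

For T(12,13): irreducibility forces the central element u^12 = v^13 to one of +I, -I.
So on each irreducible component the traces are pinned: tr(u) = 2*cos(pi*alpha/12) with 1 <= alpha <= 11, tr(v) = 2*cos(pi*beta/13) with 1 <= beta <= 12.
u^12 = (-1)^alpha I and v^13 = (-1)^beta I must agree, so alpha and beta have equal parity.
count pairs: odd alpha (6 choices) x odd beta (6), plus even alpha (5) x even beta (6): 6*6 + 5*6 = 66.
components with irreducible characters: 66; plus the single component of reducible (abelian) characters: total 67.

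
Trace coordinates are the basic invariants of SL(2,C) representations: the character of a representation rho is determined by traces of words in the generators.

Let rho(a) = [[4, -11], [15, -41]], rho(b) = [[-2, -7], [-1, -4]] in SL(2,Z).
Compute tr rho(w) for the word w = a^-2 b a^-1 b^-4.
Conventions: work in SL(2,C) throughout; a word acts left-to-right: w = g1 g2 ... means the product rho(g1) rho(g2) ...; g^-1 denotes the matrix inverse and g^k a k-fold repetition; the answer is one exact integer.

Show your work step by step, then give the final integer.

66958950

rho(a^-1) = [[-41, 11], [-15, 4]]
... * rho(a^-1) = [[-41, 11], [-15, 4]]  ->  [[1516, -407], [555, -149]]
... * rho(b) = [[-2, -7], [-1, -4]]  ->  [[-2625, -8984], [-961, -3289]]
... * rho(a^-1) = [[-41, 11], [-15, 4]]  ->  [[242385, -64811], [88736, -23727]]
... * rho(b^-1) = [[-4, 7], [1, -2]]  ->  [[-1034351, 1826317], [-378671, 668606]]
... * rho(b^-1) = [[-4, 7], [1, -2]]  ->  [[5963721, -10893091], [2183290, -3987909]]
... * rho(b^-1) = [[-4, 7], [1, -2]]  ->  [[-34747975, 63532229], [-12721069, 23258848]]
... * rho(b^-1) = [[-4, 7], [1, -2]]  ->  [[202524129, -370300283], [74143124, -135565179]]
tr = 202524129 + -135565179 = 66958950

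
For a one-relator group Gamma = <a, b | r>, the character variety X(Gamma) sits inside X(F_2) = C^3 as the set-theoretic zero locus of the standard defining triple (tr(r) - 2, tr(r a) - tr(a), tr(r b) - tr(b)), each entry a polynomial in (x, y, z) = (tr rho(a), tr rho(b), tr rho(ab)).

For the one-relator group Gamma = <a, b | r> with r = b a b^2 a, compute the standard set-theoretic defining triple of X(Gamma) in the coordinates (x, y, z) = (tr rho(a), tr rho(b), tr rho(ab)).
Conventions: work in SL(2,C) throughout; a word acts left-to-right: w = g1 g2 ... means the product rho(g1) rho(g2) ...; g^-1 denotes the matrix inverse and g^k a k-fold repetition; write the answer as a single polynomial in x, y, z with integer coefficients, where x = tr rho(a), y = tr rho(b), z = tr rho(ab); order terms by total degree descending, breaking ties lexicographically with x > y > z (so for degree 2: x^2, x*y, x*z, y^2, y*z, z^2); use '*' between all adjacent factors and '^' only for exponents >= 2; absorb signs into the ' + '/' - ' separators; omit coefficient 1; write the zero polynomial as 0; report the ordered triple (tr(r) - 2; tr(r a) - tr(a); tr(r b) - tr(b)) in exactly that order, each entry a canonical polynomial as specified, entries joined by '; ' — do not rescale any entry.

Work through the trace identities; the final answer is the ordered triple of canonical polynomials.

y*z^2 - x*z - y - 2; x*y*z^2 - x^2*z - y^2*z - x + z; y^2*z^2 - 2*x*y*z + x^2 - y - 2

trace(a b a b) = trace(a b) trace(a b) - trace(1) = z^2 - 2
trace(a b a) = trace(a) trace(b a) - trace(b) = x*z - y
trace(b a b^2 a) = trace(b) trace(a b a b) - trace(a b a) = y*z^2 - x*z - y
trace(b a b) = trace(b) trace(a b) - trace(a) = y*z - x
trace(b a b^2) = trace(b) trace(b a b) - trace(b a) = y^2*z - x*y - z
trace(b a b^2 a^2) = trace(a) trace(b a b^2 a) - trace(b a b^2) = x*y*z^2 - x^2*z - y^2*z + z
trace(b^2) = trace(b) trace(b) - trace(1)  (reduce the b square) = y^2 - 2
trace(a b^2 a) = trace(a) trace(b^2 a) - trace(b^2)  (reduce the a square) = x*y*z - x^2 - y^2 + 2
trace(b a b^2 a b) = trace(b) trace(a b^2 a b) - trace(a b^2 a)  (reduce the b square) = y^2*z^2 - 2*x*y*z + x^2 - 2
assemble the triple (trace(r) - 2; trace(r a) - x; trace(r b) - y)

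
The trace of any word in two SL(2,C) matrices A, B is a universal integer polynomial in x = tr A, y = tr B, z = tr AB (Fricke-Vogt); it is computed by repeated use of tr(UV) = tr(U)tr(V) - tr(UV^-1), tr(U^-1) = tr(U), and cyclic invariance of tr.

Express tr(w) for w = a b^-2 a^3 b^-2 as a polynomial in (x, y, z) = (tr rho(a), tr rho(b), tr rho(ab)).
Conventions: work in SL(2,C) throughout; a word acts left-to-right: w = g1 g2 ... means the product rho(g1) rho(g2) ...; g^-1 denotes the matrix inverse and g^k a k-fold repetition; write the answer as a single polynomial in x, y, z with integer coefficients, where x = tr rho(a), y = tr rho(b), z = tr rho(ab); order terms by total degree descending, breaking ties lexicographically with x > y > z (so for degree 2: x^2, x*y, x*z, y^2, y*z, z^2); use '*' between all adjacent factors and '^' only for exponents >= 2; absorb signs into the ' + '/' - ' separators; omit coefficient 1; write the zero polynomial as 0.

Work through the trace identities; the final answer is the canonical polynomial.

tr(a^2) = tr(a) * tr(a) - tr(1)   [square of a] = x^2 - 2
tr(a^3) = tr(a) * tr(a^2) - tr(a)   [square of a] = x^3 - 3*x
apply: tr(a^4) = tr(a) * tr(a^3) - tr(a^2)   [square of a] = x^4 - 4*x^2 + 2
tr(b a^2) = tr(a) * tr(b a) - tr(b)   [square of a] = x*z - y
apply: tr(a^2 b a) = tr(a) * tr(b a^2) - tr(b a)   [square of a] = x^2*z - x*y - z
tr(a^4 b) = tr(a) * tr(a^2 b a) - tr(a^2 b)   [square of a] = x^3*z - x^2*y - 2*x*z + y
apply: tr(a b^-1 a^3) = tr(a^4) * tr(b) - tr(a^4 b)   [inverse elimination on b] = x^4*y - x^3*z - 3*x^2*y + 2*x*z + y
tr(b a b a) = tr(b a) * tr(b a) - tr(1)   [split at a repeated b] = z^2 - 2
tr(b a b) = tr(b) * tr(a b) - tr(a)   [square of b] = y*z - x
tr(a b a b a) = tr(a) * tr(b a b a) - tr(b a b)   [square of a] = x*z^2 - y*z - x
apply: tr(a^3 b a b) = tr(a) * tr(a b a b a) - tr(a b a b)   [square of a] = x^2*z^2 - x*y*z - x^2 - z^2 + 2
tr(a b^-1 a^3 b) = tr(a^3 b a) * tr(b) - tr(a^3 b a b)   [inverse elimination on b] = x^3*y*z - x^2*y^2 - x^2*z^2 - x*y*z + x^2 + y^2 + z^2 - 2
tr(b^-1 a b^-1 a^3) = tr(a b^-1 a^3) * tr(b) - tr(a b^-1 a^3 b)   [inverse elimination on b] = x^4*y^2 - 2*x^3*y*z - 2*x^2*y^2 + x^2*z^2 + 3*x*y*z - x^2 - z^2 + 2
use: tr(b^-1 a^3 b^-2 a) = tr(b^-1 a b^-1 a^3) * tr(b) - tr(b^-1 a b^-1 a^3 b)   [inverse elimination on b] = x^4*y^3 - 2*x^3*y^2*z - x^4*y - 2*x^2*y^3 + x^2*y*z^2 + x^3*z + 3*x*y^2*z + 2*x^2*y - y*z^2 - 2*x*z + y
use: tr(a^3 b^-2 a) = tr(b^-1 a^4) * tr(b) - tr(b^-1 a^4 b)   [inverse elimination on b] = x^4*y^2 - x^3*y*z - x^4 - 3*x^2*y^2 + 2*x*y*z + 4*x^2 + y^2 - 2
apply: tr(a b^-2 a^3 b^-2) = tr(b^-1 a^3 b^-2 a) * tr(b) - tr(b^-1 a^3 b^-2 a b)   [inverse elimination on b] = x^4*y^4 - 2*x^3*y^3*z - 2*x^4*y^2 - 2*x^2*y^4 + x^2*y^2*z^2 + 2*x^3*y*z + 3*x*y^3*z + x^4 + 5*x^2*y^2 - y^2*z^2 - 4*x*y*z - 4*x^2 + 2

x^4*y^4 - 2*x^3*y^3*z - 2*x^4*y^2 - 2*x^2*y^4 + x^2*y^2*z^2 + 2*x^3*y*z + 3*x*y^3*z + x^4 + 5*x^2*y^2 - y^2*z^2 - 4*x*y*z - 4*x^2 + 2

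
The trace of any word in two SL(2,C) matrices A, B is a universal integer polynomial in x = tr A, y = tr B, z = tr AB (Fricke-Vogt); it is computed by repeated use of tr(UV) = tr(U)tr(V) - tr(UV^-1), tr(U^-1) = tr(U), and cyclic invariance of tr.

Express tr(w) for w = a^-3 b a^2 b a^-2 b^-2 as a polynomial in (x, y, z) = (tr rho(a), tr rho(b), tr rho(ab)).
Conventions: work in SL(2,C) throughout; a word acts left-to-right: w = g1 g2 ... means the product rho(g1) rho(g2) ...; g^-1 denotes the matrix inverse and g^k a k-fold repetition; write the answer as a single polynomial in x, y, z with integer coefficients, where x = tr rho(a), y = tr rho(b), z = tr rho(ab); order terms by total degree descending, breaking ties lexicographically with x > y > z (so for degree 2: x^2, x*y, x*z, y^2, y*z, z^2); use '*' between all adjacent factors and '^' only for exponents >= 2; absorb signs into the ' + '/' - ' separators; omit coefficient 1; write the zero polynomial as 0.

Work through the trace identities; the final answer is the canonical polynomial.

tr(a^2 b) = tr(a)*tr(b a) - tr(b)   [square of a] = x*z - y
tr(a^2) = tr(a)*tr(a) - tr(1)   [square of a] = x^2 - 2
tr(b a^2 b) = tr(b)*tr(a^2 b) - tr(a^2)   [square of b] = x*y*z - x^2 - y^2 + 2
tr(a b a b) = tr(b a)*tr(b a) - tr(1)   [split at a repeated b] = z^2 - 2
tr(b^2 a b a) = tr(b)*tr(a b a b) - tr(a b a)   [square of b] = y*z^2 - x*z - y
tr(b a b) = tr(b)*tr(a b) - tr(a)   [square of b] = y*z - x
tr(b^2 a b) = tr(b)*tr(b a b) - tr(b a)   [square of b] = y^2*z - x*y - z
tr(b a b a^2 b) = tr(a)*tr(b^2 a b a) - tr(b^2 a b)   [square of a] = x*y*z^2 - x^2*z - y^2*z + z
tr(b a b a b a) = tr(a b a b)*tr(a b) - tr(b a)   [split at a repeated a] = z^3 - 3*z
tr(b a b a^2 b a) = tr(a)*tr(b a b a b a) - tr(b a b a b)   [square of a] = x*z^3 - y*z^2 - 2*x*z + y
tr(a b a^2 b a^-1 b) = tr(b a b a^2 b)*tr(a) - tr(b a b a^2 b a)   [inverse elimination on a] = x^2*y*z^2 - x^3*z - x*y^2*z - x*z^3 + y*z^2 + 3*x*z - y
tr(b a^2 b a^-1 b^-1 a) = tr(a b a^2 b a^-1)*tr(b) - tr(a b a^2 b a^-1 b)   [inverse elimination on b] = -x^2*y*z^2 + x^3*z + 2*x*y^2*z + x*z^3 - x^2*y - y^3 - y*z^2 - 3*x*z + 3*y
tr(b a^2 b a^-1 b^-1 a^-1) = tr(b a^2 b a^-1 b^-1)*tr(a) - tr(b a^2 b a^-1 b^-1 a)   [inverse elimination on a] = x^2*y*z^2 - x^3*z - 2*x*y^2*z - x*z^3 + x^2*y + y^3 + y*z^2 + 4*x*z - 3*y
tr(a^-2 b a^2 b a^-1 b^-1) = tr(b a^2 b a^-1 b^-1 a^-1)*tr(a) - tr(b a^2 b a^-1 b^-1)   [inverse elimination on a] = x^3*y*z^2 - x^4*z - 2*x^2*y^2*z - x^2*z^3 + x^3*y + x*y^3 + x*y*z^2 + 4*x^2*z - 3*x*y - z
tr(a^-3 b a^2 b a^-1 b^-1) = tr(a^-2 b a^2 b a^-1 b^-1)*tr(a) - tr(a^-2 b a^2 b a^-1 b^-1 a)   [inverse elimination on a] = x^4*y*z^2 - x^5*z - 2*x^3*y^2*z - x^3*z^3 + x^4*y + x^2*y^3 + 5*x^3*z + 2*x*y^2*z + x*z^3 - 4*x^2*y - y^3 - y*z^2 - 5*x*z + 3*y
tr(b a^2 b a) = tr(a)*tr(b a b a) - tr(b a b)   [square of a] = x*z^2 - y*z - x
tr(b a^2 b a^-1) = tr(b a^2 b)*tr(a) - tr(b a^2 b a)   [inverse elimination on a] = x^2*y*z - x^3 - x*y^2 - x*z^2 + y*z + 3*x
tr(a^-2 b a^2 b) = tr(b a^2 b a^-1)*tr(a) - tr(b a^2 b)   [inverse elimination on a] = x^3*y*z - x^4 - x^2*y^2 - x^2*z^2 + 4*x^2 + y^2 - 2
tr(a^-1 b a^2 b a^-2) = tr(a^-2 b a^2 b)*tr(a) - tr(a^-2 b a^2 b a)   [inverse elimination on a] = x^4*y*z - x^5 - x^3*y^2 - x^3*z^2 - x^2*y*z + 5*x^3 + 2*x*y^2 + x*z^2 - y*z - 5*x
tr(a^-3 b a^2 b a^-1) = tr(a^-1 b a^2 b a^-2)*tr(a) - tr(a^-1 b a^2 b a^-1)   [inverse elimination on a] = x^5*y*z - x^6 - x^4*y^2 - x^4*z^2 - 2*x^3*y*z + 6*x^4 + 3*x^2*y^2 + 2*x^2*z^2 - x*y*z - 9*x^2 - y^2 + 2
tr(b^-2 a^-3 b a^2 b a^-1) = tr(a^-3 b a^2 b a^-1 b^-1)*tr(b) - tr(a^-3 b a^2 b a^-1)   [inverse elimination on b] = x^4*y^2*z^2 - 2*x^5*y*z - 2*x^3*y^3*z - x^3*y*z^3 + x^6 + 2*x^4*y^2 + x^4*z^2 + x^2*y^4 + 7*x^3*y*z + 2*x*y^3*z + x*y*z^3 - 6*x^4 - 7*x^2*y^2 - 2*x^2*z^2 - y^4 - y^2*z^2 - 4*x*y*z + 9*x^2 + 4*y^2 - 2
tr(a^-1 b) = tr(b)*tr(a) - tr(b a)   [inverse elimination on a] = x*y - z
tr(b^-1 a^-3 b a^2) = tr(a^-3 b a^2)*tr(b) - tr(a^-3 b a^2 b)   [inverse elimination on b] = -x^4*y*z + x^5 + x^3*y^2 + x^3*z^2 + x^2*y*z - 5*x^3 - x*y^2 - x*z^2 + 5*x
tr(a^-3 b a^2 b a^-2 b^-2) = tr(b^-2 a^-3 b a^2 b a^-1)*tr(a) - tr(b^-2 a^-3 b a^2 b)   [inverse elimination on a] = x^5*y^2*z^2 - 2*x^6*y*z - 2*x^4*y^3*z - x^4*y*z^3 + x^7 + 2*x^5*y^2 + x^5*z^2 + x^3*y^4 + 8*x^4*y*z + 2*x^2*y^3*z + x^2*y*z^3 - 7*x^5 - 8*x^3*y^2 - 3*x^3*z^2 - x*y^4 - x*y^2*z^2 - 5*x^2*y*z + 14*x^3 + 5*x*y^2 + x*z^2 - 7*x

x^5*y^2*z^2 - 2*x^6*y*z - 2*x^4*y^3*z - x^4*y*z^3 + x^7 + 2*x^5*y^2 + x^5*z^2 + x^3*y^4 + 8*x^4*y*z + 2*x^2*y^3*z + x^2*y*z^3 - 7*x^5 - 8*x^3*y^2 - 3*x^3*z^2 - x*y^4 - x*y^2*z^2 - 5*x^2*y*z + 14*x^3 + 5*x*y^2 + x*z^2 - 7*x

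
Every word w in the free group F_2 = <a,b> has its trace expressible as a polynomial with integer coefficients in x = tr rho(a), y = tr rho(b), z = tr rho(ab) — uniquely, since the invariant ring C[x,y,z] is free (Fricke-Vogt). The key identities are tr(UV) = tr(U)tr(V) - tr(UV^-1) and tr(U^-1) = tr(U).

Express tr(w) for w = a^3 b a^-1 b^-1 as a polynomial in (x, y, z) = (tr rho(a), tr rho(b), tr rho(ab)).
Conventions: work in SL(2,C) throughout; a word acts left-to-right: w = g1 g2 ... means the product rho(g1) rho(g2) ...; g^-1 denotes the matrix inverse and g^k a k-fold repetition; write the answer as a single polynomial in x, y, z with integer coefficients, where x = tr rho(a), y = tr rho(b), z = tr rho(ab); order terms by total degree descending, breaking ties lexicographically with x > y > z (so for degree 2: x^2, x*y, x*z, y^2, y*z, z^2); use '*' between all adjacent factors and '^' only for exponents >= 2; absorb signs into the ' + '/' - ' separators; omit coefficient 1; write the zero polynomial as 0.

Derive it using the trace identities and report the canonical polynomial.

trace(a^2) = trace(a) * trace(a) - trace(1)   [square of a] = x^2 - 2
trace(a^3) = trace(a) * trace(a^2) - trace(a)   [square of a] = x^3 - 3*x
trace(b a^2) = trace(a) * trace(b a) - trace(b)   [square of a] = x*z - y
and trace(a^2 b a) = trace(a) * trace(b a^2) - trace(b a)   [square of a] = x^2*z - x*y - z
and trace(a^3 b a) = trace(a) * trace(a^2 b a) - trace(a^2 b)   [square of a] = x^3*z - x^2*y - 2*x*z + y
next, trace(b a b a) = trace(a b) * trace(a b) - trace(1)   [split at a repeated a] = z^2 - 2
trace(b a b) = trace(b) * trace(a b) - trace(a)   [square of b] = y*z - x
and trace(b a b a^2) = trace(a) * trace(b a b a) - trace(b a b)   [square of a] = x*z^2 - y*z - x
trace(a^3 b a b) = trace(a) * trace(b a b a^2) - trace(b a b a)   [square of a] = x^2*z^2 - x*y*z - x^2 - z^2 + 2
trace(b^-1 a^3 b a) = trace(a^3 b a) * trace(b) - trace(a^3 b a b)   [inverse elimination on b] = x^3*y*z - x^2*y^2 - x^2*z^2 - x*y*z + x^2 + y^2 + z^2 - 2
next, trace(a^3 b a^-1 b^-1) = trace(b^-1 a^3 b) * trace(a) - trace(b^-1 a^3 b a)   [inverse elimination on a] = -x^3*y*z + x^4 + x^2*y^2 + x^2*z^2 + x*y*z - 4*x^2 - y^2 - z^2 + 2

-x^3*y*z + x^4 + x^2*y^2 + x^2*z^2 + x*y*z - 4*x^2 - y^2 - z^2 + 2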